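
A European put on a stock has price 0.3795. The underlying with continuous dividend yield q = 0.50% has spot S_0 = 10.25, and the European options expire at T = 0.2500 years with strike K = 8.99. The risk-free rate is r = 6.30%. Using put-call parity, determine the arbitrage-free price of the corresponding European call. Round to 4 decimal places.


Answer: Call price = 1.7672

Derivation:
Put-call parity: C - P = S_0 * exp(-qT) - K * exp(-rT).
S_0 * exp(-qT) = 10.2500 * 0.99875078 = 10.23719550
K * exp(-rT) = 8.9900 * 0.98437338 = 8.84951671
C = P + S*exp(-qT) - K*exp(-rT)
C = 0.3795 + 10.23719550 - 8.84951671 = 1.7672


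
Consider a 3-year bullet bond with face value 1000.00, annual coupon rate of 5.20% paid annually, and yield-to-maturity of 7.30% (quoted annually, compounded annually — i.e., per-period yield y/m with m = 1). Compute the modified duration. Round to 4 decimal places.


Coupon per period c = face * coupon_rate / m = 52.000000
Periods per year m = 1; per-period yield y/m = 0.073000
Number of cashflows N = 3
Cashflows (t years, CF_t, discount factor 1/(1+y/m)^(m*t), PV):
  t = 1.0000: CF_t = 52.000000, DF = 0.931966, PV = 48.462255
  t = 2.0000: CF_t = 52.000000, DF = 0.868561, PV = 45.165196
  t = 3.0000: CF_t = 1052.000000, DF = 0.809470, PV = 851.562589
Price P = sum_t PV_t = 945.190041
First compute Macaulay numerator sum_t t * PV_t:
  t * PV_t at t = 1.0000: 48.462255
  t * PV_t at t = 2.0000: 90.330392
  t * PV_t at t = 3.0000: 2554.687768
Macaulay duration D = 2693.480416 / 945.190041 = 2.849671
Modified duration = D / (1 + y/m) = 2.849671 / (1 + 0.073000) = 2.655798

Answer: Modified duration = 2.6558


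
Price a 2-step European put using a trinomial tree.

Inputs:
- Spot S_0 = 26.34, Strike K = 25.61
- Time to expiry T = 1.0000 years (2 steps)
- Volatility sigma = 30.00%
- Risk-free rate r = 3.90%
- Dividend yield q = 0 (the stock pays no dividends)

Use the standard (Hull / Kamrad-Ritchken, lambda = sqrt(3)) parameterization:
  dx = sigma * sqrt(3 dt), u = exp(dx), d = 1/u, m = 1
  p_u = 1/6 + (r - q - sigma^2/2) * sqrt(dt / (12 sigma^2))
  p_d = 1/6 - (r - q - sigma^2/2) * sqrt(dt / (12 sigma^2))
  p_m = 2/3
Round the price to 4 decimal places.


Answer: Price = V(0,0) = 1.9774

Derivation:
dt = T/N = 0.500000; dx = sigma*sqrt(3*dt) = 0.367423
u = exp(dx) = 1.444009; d = 1/u = 0.692516
p_u = 0.162584, p_m = 0.666667, p_d = 0.170749
Discount per step: exp(-r*dt) = 0.980689
Stock lattice S(k, j) with j the centered position index:
  k=0: S(0,+0) = 26.3400
  k=1: S(1,-1) = 18.2409; S(1,+0) = 26.3400; S(1,+1) = 38.0352
  k=2: S(2,-2) = 12.6321; S(2,-1) = 18.2409; S(2,+0) = 26.3400; S(2,+1) = 38.0352; S(2,+2) = 54.9232
Terminal payoffs V(N, j) = max(K - S_T, 0):
  V(2,-2) = 12.977893; V(2,-1) = 7.369120; V(2,+0) = 0.000000; V(2,+1) = 0.000000; V(2,+2) = 0.000000
Backward induction: V(k, j) = exp(-r*dt) * [p_u * V(k+1, j+1) + p_m * V(k+1, j) + p_d * V(k+1, j-1)]
  V(1,-1) = exp(-r*dt) * [p_u*0.000000 + p_m*7.369120 + p_d*12.977893] = 6.991047
  V(1,+0) = exp(-r*dt) * [p_u*0.000000 + p_m*0.000000 + p_d*7.369120] = 1.233972
  V(1,+1) = exp(-r*dt) * [p_u*0.000000 + p_m*0.000000 + p_d*0.000000] = 0.000000
  V(0,+0) = exp(-r*dt) * [p_u*0.000000 + p_m*1.233972 + p_d*6.991047] = 1.977425


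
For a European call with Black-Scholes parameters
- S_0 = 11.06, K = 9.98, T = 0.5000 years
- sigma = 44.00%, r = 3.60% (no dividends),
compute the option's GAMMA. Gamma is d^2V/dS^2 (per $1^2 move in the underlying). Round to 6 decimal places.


d1 = 0.5436748165; d2 = 0.2325478327
phi(d1) = 0.3441320991; exp(-qT) = 1.0000000000; exp(-rT) = 0.9821610324
Gamma = exp(-qT) * phi(d1) / (S * sigma * sqrt(T)) = 1.0000000000 * 0.3441320991 / (11.0600 * 0.4400 * 0.7071067812) = 0.100007

Answer: Gamma = 0.100007


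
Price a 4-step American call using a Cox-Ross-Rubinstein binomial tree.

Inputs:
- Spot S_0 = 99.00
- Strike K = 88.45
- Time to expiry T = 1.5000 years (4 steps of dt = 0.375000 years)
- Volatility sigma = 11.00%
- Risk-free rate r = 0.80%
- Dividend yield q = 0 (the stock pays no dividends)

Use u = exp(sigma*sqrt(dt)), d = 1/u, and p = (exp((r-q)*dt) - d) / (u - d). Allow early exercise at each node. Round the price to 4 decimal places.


Answer: Price = V(0,0) = 12.8295

Derivation:
dt = T/N = 0.375000
u = exp(sigma*sqrt(dt)) = 1.069682; d = 1/u = 0.934858
p = (exp((r-q)*dt) - d) / (u - d) = 0.505451
Discount per step: exp(-r*dt) = 0.997004
Stock lattice S(k, i) with i counting down-moves:
  k=0: S(0,0) = 99.0000
  k=1: S(1,0) = 105.8985; S(1,1) = 92.5509
  k=2: S(2,0) = 113.2776; S(2,1) = 99.0000; S(2,2) = 86.5219
  k=3: S(3,0) = 121.1710; S(3,1) = 105.8985; S(3,2) = 92.5509; S(3,3) = 80.8857
  k=4: S(4,0) = 129.6144; S(4,1) = 113.2776; S(4,2) = 99.0000; S(4,3) = 86.5219; S(4,4) = 75.6166
Terminal payoffs V(N, i) = max(S_T - K, 0):
  V(4,0) = 41.164378; V(4,1) = 24.827639; V(4,2) = 10.550000; V(4,3) = 0.000000; V(4,4) = 0.000000
Backward induction: V(k, i) = exp(-r*dt) * [p * V(k+1, i) + (1-p) * V(k+1, i+1)]; then take max(V_cont, immediate exercise) for American.
  V(3,0) = exp(-r*dt) * [p*41.164378 + (1-p)*24.827639] = 32.985950; exercise = 32.720998; V(3,0) = max -> 32.985950
  V(3,1) = exp(-r*dt) * [p*24.827639 + (1-p)*10.550000] = 17.713424; exercise = 17.448471; V(3,1) = max -> 17.713424
  V(3,2) = exp(-r*dt) * [p*10.550000 + (1-p)*0.000000] = 5.316532; exercise = 4.100911; V(3,2) = max -> 5.316532
  V(3,3) = exp(-r*dt) * [p*0.000000 + (1-p)*0.000000] = 0.000000; exercise = 0.000000; V(3,3) = max -> 0.000000
  V(2,0) = exp(-r*dt) * [p*32.985950 + (1-p)*17.713424] = 25.356750; exercise = 24.827639; V(2,0) = max -> 25.356750
  V(2,1) = exp(-r*dt) * [p*17.713424 + (1-p)*5.316532] = 11.547855; exercise = 10.550000; V(2,1) = max -> 11.547855
  V(2,2) = exp(-r*dt) * [p*5.316532 + (1-p)*0.000000] = 2.679196; exercise = 0.000000; V(2,2) = max -> 2.679196
  V(1,0) = exp(-r*dt) * [p*25.356750 + (1-p)*11.547855] = 18.472073; exercise = 17.448471; V(1,0) = max -> 18.472073
  V(1,1) = exp(-r*dt) * [p*11.547855 + (1-p)*2.679196] = 7.140413; exercise = 4.100911; V(1,1) = max -> 7.140413
  V(0,0) = exp(-r*dt) * [p*18.472073 + (1-p)*7.140413] = 12.829463; exercise = 10.550000; V(0,0) = max -> 12.829463


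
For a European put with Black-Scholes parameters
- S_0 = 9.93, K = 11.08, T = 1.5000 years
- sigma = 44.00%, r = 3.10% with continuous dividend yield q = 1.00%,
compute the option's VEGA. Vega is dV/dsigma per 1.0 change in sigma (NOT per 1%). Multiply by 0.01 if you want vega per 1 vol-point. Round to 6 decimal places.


d1 = 0.1245506092; d2 = -0.4143371342
phi(d1) = 0.3958598833; exp(-qT) = 0.9851119396; exp(-rT) = 0.9545645606
Vega = S * exp(-qT) * phi(d1) * sqrt(T) = 9.9300 * 0.9851119396 * 0.3958598833 * 1.2247448714 = 4.742660

Answer: Vega = 4.742660


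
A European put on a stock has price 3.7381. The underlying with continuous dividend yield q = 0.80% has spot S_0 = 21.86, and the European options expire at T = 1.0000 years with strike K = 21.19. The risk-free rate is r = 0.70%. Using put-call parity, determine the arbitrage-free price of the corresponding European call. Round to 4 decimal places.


Answer: Call price = 4.3817

Derivation:
Put-call parity: C - P = S_0 * exp(-qT) - K * exp(-rT).
S_0 * exp(-qT) = 21.8600 * 0.99203191 = 21.68581766
K * exp(-rT) = 21.1900 * 0.99302444 = 21.04218795
C = P + S*exp(-qT) - K*exp(-rT)
C = 3.7381 + 21.68581766 - 21.04218795 = 4.3817


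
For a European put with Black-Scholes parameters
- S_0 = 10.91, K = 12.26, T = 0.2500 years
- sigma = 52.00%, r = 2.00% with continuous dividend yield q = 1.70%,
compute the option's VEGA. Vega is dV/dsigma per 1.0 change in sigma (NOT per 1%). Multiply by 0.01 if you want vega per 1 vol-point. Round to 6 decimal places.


d1 = -0.3158158872; d2 = -0.5758158872
phi(d1) = 0.3795350339; exp(-qT) = 0.9957590185; exp(-rT) = 0.9950124792
Vega = S * exp(-qT) * phi(d1) * sqrt(T) = 10.9100 * 0.9957590185 * 0.3795350339 * 0.5000000000 = 2.061583

Answer: Vega = 2.061583


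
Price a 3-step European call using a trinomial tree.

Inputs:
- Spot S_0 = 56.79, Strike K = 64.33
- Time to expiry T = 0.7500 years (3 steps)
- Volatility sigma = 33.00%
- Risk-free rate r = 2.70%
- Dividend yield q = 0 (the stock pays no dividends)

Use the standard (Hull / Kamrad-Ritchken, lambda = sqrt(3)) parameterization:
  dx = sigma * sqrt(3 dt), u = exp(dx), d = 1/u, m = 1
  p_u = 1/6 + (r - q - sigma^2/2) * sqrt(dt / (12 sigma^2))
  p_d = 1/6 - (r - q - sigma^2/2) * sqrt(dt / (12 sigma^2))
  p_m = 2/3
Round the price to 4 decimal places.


dt = T/N = 0.250000; dx = sigma*sqrt(3*dt) = 0.285788
u = exp(dx) = 1.330811; d = 1/u = 0.751422
p_u = 0.154660, p_m = 0.666667, p_d = 0.178673
Discount per step: exp(-r*dt) = 0.993273
Stock lattice S(k, j) with j the centered position index:
  k=0: S(0,+0) = 56.7900
  k=1: S(1,-1) = 42.6732; S(1,+0) = 56.7900; S(1,+1) = 75.5767
  k=2: S(2,-2) = 32.0656; S(2,-1) = 42.6732; S(2,+0) = 56.7900; S(2,+1) = 75.5767; S(2,+2) = 100.5783
  k=3: S(3,-3) = 24.0948; S(3,-2) = 32.0656; S(3,-1) = 42.6732; S(3,+0) = 56.7900; S(3,+1) = 75.5767; S(3,+2) = 100.5783; S(3,+3) = 133.8508
Terminal payoffs V(N, j) = max(S_T - K, 0):
  V(3,-3) = 0.000000; V(3,-2) = 0.000000; V(3,-1) = 0.000000; V(3,+0) = 0.000000; V(3,+1) = 11.246746; V(3,+2) = 36.248349; V(3,+3) = 69.520754
Backward induction: V(k, j) = exp(-r*dt) * [p_u * V(k+1, j+1) + p_m * V(k+1, j) + p_d * V(k+1, j-1)]
  V(2,-2) = exp(-r*dt) * [p_u*0.000000 + p_m*0.000000 + p_d*0.000000] = 0.000000
  V(2,-1) = exp(-r*dt) * [p_u*0.000000 + p_m*0.000000 + p_d*0.000000] = 0.000000
  V(2,+0) = exp(-r*dt) * [p_u*11.246746 + p_m*0.000000 + p_d*0.000000] = 1.727725
  V(2,+1) = exp(-r*dt) * [p_u*36.248349 + p_m*11.246746 + p_d*0.000000] = 13.015861
  V(2,+2) = exp(-r*dt) * [p_u*69.520754 + p_m*36.248349 + p_d*11.246746] = 36.678744
  V(1,-1) = exp(-r*dt) * [p_u*1.727725 + p_m*0.000000 + p_d*0.000000] = 0.265413
  V(1,+0) = exp(-r*dt) * [p_u*13.015861 + p_m*1.727725 + p_d*0.000000] = 3.143564
  V(1,+1) = exp(-r*dt) * [p_u*36.678744 + p_m*13.015861 + p_d*1.727725] = 14.560074
  V(0,+0) = exp(-r*dt) * [p_u*14.560074 + p_m*3.143564 + p_d*0.265413] = 4.365432

Answer: Price = V(0,0) = 4.3654


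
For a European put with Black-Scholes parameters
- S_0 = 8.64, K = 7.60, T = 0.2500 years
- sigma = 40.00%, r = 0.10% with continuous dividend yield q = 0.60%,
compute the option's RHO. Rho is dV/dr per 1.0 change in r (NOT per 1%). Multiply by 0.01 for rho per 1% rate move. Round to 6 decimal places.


d1 = 0.7350216776; d2 = 0.5350216776
phi(d1) = 0.3045052452; exp(-qT) = 0.9985011244; exp(-rT) = 0.9997500312
N(-d2) = 0.2963174337
Rho = -K*T*exp(-rT)*N(-d2) = -7.6000 * 0.2500 * 0.9997500312 * 0.2963174337 = -0.562862

Answer: Rho = -0.562862


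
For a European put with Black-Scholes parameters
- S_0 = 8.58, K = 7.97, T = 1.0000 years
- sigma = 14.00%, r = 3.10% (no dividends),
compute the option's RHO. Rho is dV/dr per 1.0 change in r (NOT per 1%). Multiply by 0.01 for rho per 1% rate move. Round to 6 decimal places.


d1 = 0.8182101478; d2 = 0.6782101478
phi(d1) = 0.2854545502; exp(-qT) = 1.0000000000; exp(-rT) = 0.9694755731
N(-d2) = 0.2488192296
Rho = -K*T*exp(-rT)*N(-d2) = -7.9700 * 1.0000 * 0.9694755731 * 0.2488192296 = -1.922557

Answer: Rho = -1.922557


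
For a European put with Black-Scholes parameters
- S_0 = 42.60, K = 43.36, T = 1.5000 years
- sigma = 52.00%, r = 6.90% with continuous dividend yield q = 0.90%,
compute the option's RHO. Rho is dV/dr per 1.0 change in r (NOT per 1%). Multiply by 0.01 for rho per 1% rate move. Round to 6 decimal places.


Answer: Rho = -34.082609

Derivation:
d1 = 0.4319846251; d2 = -0.2048827080
phi(d1) = 0.3634026280; exp(-qT) = 0.9865907163; exp(-rT) = 0.9016760227
N(-d2) = 0.5811681172
Rho = -K*T*exp(-rT)*N(-d2) = -43.3600 * 1.5000 * 0.9016760227 * 0.5811681172 = -34.082609


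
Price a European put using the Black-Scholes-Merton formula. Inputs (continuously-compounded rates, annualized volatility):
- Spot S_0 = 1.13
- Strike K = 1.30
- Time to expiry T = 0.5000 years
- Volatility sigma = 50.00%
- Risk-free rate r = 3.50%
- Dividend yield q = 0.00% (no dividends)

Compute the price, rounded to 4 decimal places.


d1 = (ln(S/K) + (r - q + 0.5*sigma^2) * T) / (sigma * sqrt(T)) = -0.17012036
d2 = d1 - sigma * sqrt(T) = -0.52367376
exp(-rT) = 0.98265224; exp(-qT) = 1.00000000
P = K * exp(-rT) * N(-d2) - S_0 * exp(-qT) * N(-d1)
N(-d1) = 0.56754226; N(-d2) = 0.69974726
P = 1.3000 * 0.98265224 * 0.69974726 - 1.1300 * 1.00000000 * 0.56754226 = 0.2526

Answer: Price = 0.2526


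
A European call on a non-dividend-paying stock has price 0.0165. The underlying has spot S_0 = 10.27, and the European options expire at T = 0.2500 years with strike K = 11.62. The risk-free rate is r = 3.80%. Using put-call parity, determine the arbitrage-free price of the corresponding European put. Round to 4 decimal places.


Answer: Put price = 1.2566

Derivation:
Put-call parity: C - P = S_0 * exp(-qT) - K * exp(-rT).
S_0 * exp(-qT) = 10.2700 * 1.00000000 = 10.27000000
K * exp(-rT) = 11.6200 * 0.99054498 = 11.51013270
P = C - S*exp(-qT) + K*exp(-rT)
P = 0.0165 - 10.27000000 + 11.51013270 = 1.2566


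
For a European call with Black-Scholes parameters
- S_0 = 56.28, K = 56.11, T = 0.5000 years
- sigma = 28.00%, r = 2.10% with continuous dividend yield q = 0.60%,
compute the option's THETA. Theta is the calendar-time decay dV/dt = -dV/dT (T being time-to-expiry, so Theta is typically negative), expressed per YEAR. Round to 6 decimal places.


Answer: Theta = -4.754035

Derivation:
d1 = 0.1521551487; d2 = -0.0458347500
phi(d1) = 0.3943509115; exp(-qT) = 0.9970044955; exp(-rT) = 0.9895549326
Theta = -S*exp(-qT)*phi(d1)*sigma/(2*sqrt(T)) - r*K*exp(-rT)*N(d2) + q*S*exp(-qT)*N(d1)
N(d1) = 0.5604677159; N(d2) = 0.4817209807; sqrt(T) = 0.7071067812
Term 1 = -56.2800 * 0.9970044955 * 0.3943509115 * 0.2800 / (2 * 0.7071067812) = -4.3810386825
Term 2 = -0.0210 * 56.1100 * 0.9895549326 * 0.4817209807 = -0.5616878546
Term 3 = 0.0060 * 56.2800 * 0.9970044955 * 0.5604677159 = 0.1886918129
Theta = -4.3810386825 + (-0.5616878546) + (0.1886918129) = -4.754035


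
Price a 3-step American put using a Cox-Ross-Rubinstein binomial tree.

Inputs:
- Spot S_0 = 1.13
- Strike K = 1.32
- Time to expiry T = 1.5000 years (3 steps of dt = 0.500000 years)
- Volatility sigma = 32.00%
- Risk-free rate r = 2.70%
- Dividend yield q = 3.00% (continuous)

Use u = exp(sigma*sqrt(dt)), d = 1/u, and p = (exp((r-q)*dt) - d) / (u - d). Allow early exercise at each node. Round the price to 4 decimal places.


dt = T/N = 0.500000
u = exp(sigma*sqrt(dt)) = 1.253919; d = 1/u = 0.797499
p = (exp((r-q)*dt) - d) / (u - d) = 0.440388
Discount per step: exp(-r*dt) = 0.986591
Stock lattice S(k, i) with i counting down-moves:
  k=0: S(0,0) = 1.1300
  k=1: S(1,0) = 1.4169; S(1,1) = 0.9012
  k=2: S(2,0) = 1.7767; S(2,1) = 1.1300; S(2,2) = 0.7187
  k=3: S(3,0) = 2.2279; S(3,1) = 1.4169; S(3,2) = 0.9012; S(3,3) = 0.5732
Terminal payoffs V(N, i) = max(K - S_T, 0):
  V(3,0) = 0.000000; V(3,1) = 0.000000; V(3,2) = 0.418826; V(3,3) = 0.746848
Backward induction: V(k, i) = exp(-r*dt) * [p * V(k+1, i) + (1-p) * V(k+1, i+1)]; then take max(V_cont, immediate exercise) for American.
  V(2,0) = exp(-r*dt) * [p*0.000000 + (1-p)*0.000000] = 0.000000; exercise = 0.000000; V(2,0) = max -> 0.000000
  V(2,1) = exp(-r*dt) * [p*0.000000 + (1-p)*0.418826] = 0.231237; exercise = 0.190000; V(2,1) = max -> 0.231237
  V(2,2) = exp(-r*dt) * [p*0.418826 + (1-p)*0.746848] = 0.594314; exercise = 0.601314; V(2,2) = max -> 0.601314
  V(1,0) = exp(-r*dt) * [p*0.000000 + (1-p)*0.231237] = 0.127668; exercise = 0.000000; V(1,0) = max -> 0.127668
  V(1,1) = exp(-r*dt) * [p*0.231237 + (1-p)*0.601314] = 0.432459; exercise = 0.418826; V(1,1) = max -> 0.432459
  V(0,0) = exp(-r*dt) * [p*0.127668 + (1-p)*0.432459] = 0.294234; exercise = 0.190000; V(0,0) = max -> 0.294234

Answer: Price = V(0,0) = 0.2942


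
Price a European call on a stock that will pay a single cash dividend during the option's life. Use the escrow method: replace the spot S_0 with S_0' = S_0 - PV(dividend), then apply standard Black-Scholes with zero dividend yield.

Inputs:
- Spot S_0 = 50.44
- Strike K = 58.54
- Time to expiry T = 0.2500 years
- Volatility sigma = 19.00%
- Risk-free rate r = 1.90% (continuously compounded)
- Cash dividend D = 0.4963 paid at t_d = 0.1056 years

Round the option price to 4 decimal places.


Answer: Price = 0.1131

Derivation:
PV(D) = D * exp(-r * t_d) = 0.4963 * 0.99799561 = 0.49530522
S_0' = S_0 - PV(D) = 50.4400 - 0.49530522 = 49.94469478
d1 = (ln(S_0'/K) + (r + sigma^2/2)*T) / (sigma*sqrt(T)) = -1.57401571
d2 = d1 - sigma*sqrt(T) = -1.66901571
exp(-rT) = 0.99526126
N(d1) = 0.05774191; N(d2) = 0.04755713
C = S_0' * N(d1) - K * exp(-rT) * N(d2) = 49.94469478 * 0.05774191 - 58.5400 * 0.99526126 * 0.04755713 = 0.1131


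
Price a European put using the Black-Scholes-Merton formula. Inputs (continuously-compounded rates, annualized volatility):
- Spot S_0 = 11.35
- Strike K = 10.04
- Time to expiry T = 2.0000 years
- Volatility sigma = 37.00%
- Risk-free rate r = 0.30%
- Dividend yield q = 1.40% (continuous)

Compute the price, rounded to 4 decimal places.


d1 = (ln(S/K) + (r - q + 0.5*sigma^2) * T) / (sigma * sqrt(T)) = 0.45396376
d2 = d1 - sigma * sqrt(T) = -0.06929526
exp(-rT) = 0.99401796; exp(-qT) = 0.97238837
P = K * exp(-rT) * N(-d2) - S_0 * exp(-qT) * N(-d1)
N(-d1) = 0.32492746; N(-d2) = 0.52762270
P = 10.0400 * 0.99401796 * 0.52762270 - 11.3500 * 0.97238837 * 0.32492746 = 1.6795

Answer: Price = 1.6795


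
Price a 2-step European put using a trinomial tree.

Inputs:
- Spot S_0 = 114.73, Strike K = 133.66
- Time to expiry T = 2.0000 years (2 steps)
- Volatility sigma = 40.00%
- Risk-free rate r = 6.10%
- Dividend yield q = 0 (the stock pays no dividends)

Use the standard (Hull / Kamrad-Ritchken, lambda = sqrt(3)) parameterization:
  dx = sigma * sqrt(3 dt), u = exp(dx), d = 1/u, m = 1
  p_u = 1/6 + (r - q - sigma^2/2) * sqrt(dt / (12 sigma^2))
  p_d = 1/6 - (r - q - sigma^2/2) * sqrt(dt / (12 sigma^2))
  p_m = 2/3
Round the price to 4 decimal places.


Answer: Price = V(0,0) = 27.6323

Derivation:
dt = T/N = 1.000000; dx = sigma*sqrt(3*dt) = 0.692820
u = exp(dx) = 1.999346; d = 1/u = 0.500163
p_u = 0.152955, p_m = 0.666667, p_d = 0.180379
Discount per step: exp(-r*dt) = 0.940823
Stock lattice S(k, j) with j the centered position index:
  k=0: S(0,+0) = 114.7300
  k=1: S(1,-1) = 57.3838; S(1,+0) = 114.7300; S(1,+1) = 229.3850
  k=2: S(2,-2) = 28.7013; S(2,-1) = 57.3838; S(2,+0) = 114.7300; S(2,+1) = 229.3850; S(2,+2) = 458.6201
Terminal payoffs V(N, j) = max(K - S_T, 0):
  V(2,-2) = 104.958744; V(2,-1) = 76.276247; V(2,+0) = 18.930000; V(2,+1) = 0.000000; V(2,+2) = 0.000000
Backward induction: V(k, j) = exp(-r*dt) * [p_u * V(k+1, j+1) + p_m * V(k+1, j) + p_d * V(k+1, j-1)]
  V(1,-1) = exp(-r*dt) * [p_u*18.930000 + p_m*76.276247 + p_d*104.958744] = 68.377704
  V(1,+0) = exp(-r*dt) * [p_u*0.000000 + p_m*18.930000 + p_d*76.276247] = 24.817612
  V(1,+1) = exp(-r*dt) * [p_u*0.000000 + p_m*0.000000 + p_d*18.930000] = 3.212506
  V(0,+0) = exp(-r*dt) * [p_u*3.212506 + p_m*24.817612 + p_d*68.377704] = 27.632285


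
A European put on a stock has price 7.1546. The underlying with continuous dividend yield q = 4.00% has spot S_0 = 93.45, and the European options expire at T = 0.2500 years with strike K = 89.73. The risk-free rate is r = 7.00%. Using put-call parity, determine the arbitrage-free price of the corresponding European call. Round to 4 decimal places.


Put-call parity: C - P = S_0 * exp(-qT) - K * exp(-rT).
S_0 * exp(-qT) = 93.4500 * 0.99004983 = 92.52015696
K * exp(-rT) = 89.7300 * 0.98265224 = 88.17338511
C = P + S*exp(-qT) - K*exp(-rT)
C = 7.1546 + 92.52015696 - 88.17338511 = 11.5014

Answer: Call price = 11.5014


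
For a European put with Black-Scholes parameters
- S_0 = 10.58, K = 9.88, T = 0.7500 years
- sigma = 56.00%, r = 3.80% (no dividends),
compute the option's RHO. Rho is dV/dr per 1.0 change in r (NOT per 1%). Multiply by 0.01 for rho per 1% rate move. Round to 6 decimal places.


d1 = 0.4424006537; d2 = -0.0425735724
phi(d1) = 0.3617515234; exp(-qT) = 1.0000000000; exp(-rT) = 0.9719022941
N(-d2) = 0.5169792687
Rho = -K*T*exp(-rT)*N(-d2) = -9.8800 * 0.7500 * 0.9719022941 * 0.5169792687 = -3.723179

Answer: Rho = -3.723179


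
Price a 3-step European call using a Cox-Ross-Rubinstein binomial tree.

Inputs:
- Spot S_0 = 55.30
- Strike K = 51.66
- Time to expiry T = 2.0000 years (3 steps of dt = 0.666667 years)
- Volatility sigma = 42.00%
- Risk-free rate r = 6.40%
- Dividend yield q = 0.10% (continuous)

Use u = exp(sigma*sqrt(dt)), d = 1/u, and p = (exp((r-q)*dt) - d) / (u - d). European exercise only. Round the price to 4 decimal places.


Answer: Price = V(0,0) = 18.0433

Derivation:
dt = T/N = 0.666667
u = exp(sigma*sqrt(dt)) = 1.409068; d = 1/u = 0.709689
p = (exp((r-q)*dt) - d) / (u - d) = 0.476430
Discount per step: exp(-r*dt) = 0.958231
Stock lattice S(k, i) with i counting down-moves:
  k=0: S(0,0) = 55.3000
  k=1: S(1,0) = 77.9215; S(1,1) = 39.2458
  k=2: S(2,0) = 109.7967; S(2,1) = 55.3000; S(2,2) = 27.8523
  k=3: S(3,0) = 154.7110; S(3,1) = 77.9215; S(3,2) = 39.2458; S(3,3) = 19.7665
Terminal payoffs V(N, i) = max(S_T - K, 0):
  V(3,0) = 103.050960; V(3,1) = 26.261466; V(3,2) = 0.000000; V(3,3) = 0.000000
Backward induction: V(k, i) = exp(-r*dt) * [p * V(k+1, i) + (1-p) * V(k+1, i+1)].
  V(2,0) = exp(-r*dt) * [p*103.050960 + (1-p)*26.261466] = 60.221278
  V(2,1) = exp(-r*dt) * [p*26.261466 + (1-p)*0.000000] = 11.989156
  V(2,2) = exp(-r*dt) * [p*0.000000 + (1-p)*0.000000] = 0.000000
  V(1,0) = exp(-r*dt) * [p*60.221278 + (1-p)*11.989156] = 33.507805
  V(1,1) = exp(-r*dt) * [p*11.989156 + (1-p)*0.000000] = 5.473414
  V(0,0) = exp(-r*dt) * [p*33.507805 + (1-p)*5.473414] = 18.043344


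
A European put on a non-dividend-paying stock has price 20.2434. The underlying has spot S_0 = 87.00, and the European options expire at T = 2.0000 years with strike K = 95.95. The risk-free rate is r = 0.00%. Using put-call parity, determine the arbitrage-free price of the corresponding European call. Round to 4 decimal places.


Put-call parity: C - P = S_0 * exp(-qT) - K * exp(-rT).
S_0 * exp(-qT) = 87.0000 * 1.00000000 = 87.00000000
K * exp(-rT) = 95.9500 * 1.00000000 = 95.95000000
C = P + S*exp(-qT) - K*exp(-rT)
C = 20.2434 + 87.00000000 - 95.95000000 = 11.2934

Answer: Call price = 11.2934


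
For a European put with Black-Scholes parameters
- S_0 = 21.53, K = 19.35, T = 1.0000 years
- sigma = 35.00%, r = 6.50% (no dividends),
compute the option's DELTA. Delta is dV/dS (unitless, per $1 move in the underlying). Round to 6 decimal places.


d1 = 0.6657282626; d2 = 0.3157282626
phi(d1) = 0.3196477749; exp(-qT) = 1.0000000000; exp(-rT) = 0.9370674634
N(-d1) = 0.2527924026
Delta = -exp(-qT) * N(-d1) = -1.0000000000 * 0.2527924026 = -0.252792

Answer: Delta = -0.252792


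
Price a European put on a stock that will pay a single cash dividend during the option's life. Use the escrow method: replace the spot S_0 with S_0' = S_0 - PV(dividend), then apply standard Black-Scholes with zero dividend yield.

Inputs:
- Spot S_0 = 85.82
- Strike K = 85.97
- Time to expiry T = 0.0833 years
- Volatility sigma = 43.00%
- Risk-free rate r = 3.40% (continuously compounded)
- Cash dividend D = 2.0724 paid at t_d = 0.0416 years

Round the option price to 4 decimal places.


Answer: Price = 5.2547

Derivation:
PV(D) = D * exp(-r * t_d) = 2.0724 * 0.99858660 = 2.06947087
S_0' = S_0 - PV(D) = 85.8200 - 2.06947087 = 83.75052913
d1 = (ln(S_0'/K) + (r + sigma^2/2)*T) / (sigma*sqrt(T)) = -0.12588183
d2 = d1 - sigma*sqrt(T) = -0.24998731
exp(-rT) = 0.99717181
N(-d1) = 0.55008727; N(-d2) = 0.59870142
P = K * exp(-rT) * N(-d2) - S_0' * N(-d1) = 85.9700 * 0.99717181 * 0.59870142 - 83.75052913 * 0.55008727 = 5.2547


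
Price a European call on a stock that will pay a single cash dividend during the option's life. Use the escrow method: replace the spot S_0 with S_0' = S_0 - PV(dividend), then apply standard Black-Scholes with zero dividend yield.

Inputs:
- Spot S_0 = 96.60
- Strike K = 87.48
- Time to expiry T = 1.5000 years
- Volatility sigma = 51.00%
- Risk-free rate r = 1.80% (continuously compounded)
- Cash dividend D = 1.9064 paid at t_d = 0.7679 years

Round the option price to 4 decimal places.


Answer: Price = 27.1458

Derivation:
PV(D) = D * exp(-r * t_d) = 1.9064 * 0.98627289 = 1.88023063
S_0' = S_0 - PV(D) = 96.6000 - 1.88023063 = 94.71976937
d1 = (ln(S_0'/K) + (r + sigma^2/2)*T) / (sigma*sqrt(T)) = 0.48283372
d2 = d1 - sigma*sqrt(T) = -0.14178617
exp(-rT) = 0.97336124
N(d1) = 0.68539310; N(d2) = 0.44362446
C = S_0' * N(d1) - K * exp(-rT) * N(d2) = 94.71976937 * 0.68539310 - 87.4800 * 0.97336124 * 0.44362446 = 27.1458


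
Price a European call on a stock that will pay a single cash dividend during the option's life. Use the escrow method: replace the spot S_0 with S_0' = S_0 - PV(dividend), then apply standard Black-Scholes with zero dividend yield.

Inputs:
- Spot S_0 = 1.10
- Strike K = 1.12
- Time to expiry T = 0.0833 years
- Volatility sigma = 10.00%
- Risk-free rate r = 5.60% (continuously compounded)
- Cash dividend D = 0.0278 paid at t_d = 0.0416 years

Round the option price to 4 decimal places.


PV(D) = D * exp(-r * t_d) = 0.0278 * 0.99767311 = 0.02773531
S_0' = S_0 - PV(D) = 1.1000 - 0.02773531 = 1.07226469
d1 = (ln(S_0'/K) + (r + sigma^2/2)*T) / (sigma*sqrt(T)) = -1.33306045
d2 = d1 - sigma*sqrt(T) = -1.36192218
exp(-rT) = 0.99534606
N(d1) = 0.09125598; N(d2) = 0.08661122
C = S_0' * N(d1) - K * exp(-rT) * N(d2) = 1.07226469 * 0.09125598 - 1.1200 * 0.99534606 * 0.08661122 = 0.0013

Answer: Price = 0.0013


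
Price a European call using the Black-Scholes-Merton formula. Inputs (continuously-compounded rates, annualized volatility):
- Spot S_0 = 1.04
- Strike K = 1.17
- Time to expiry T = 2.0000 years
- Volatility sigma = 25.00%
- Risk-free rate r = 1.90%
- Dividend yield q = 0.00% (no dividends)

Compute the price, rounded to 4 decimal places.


Answer: Price = 0.1126

Derivation:
d1 = (ln(S/K) + (r - q + 0.5*sigma^2) * T) / (sigma * sqrt(T)) = -0.04888381
d2 = d1 - sigma * sqrt(T) = -0.40243720
exp(-rT) = 0.96271294; exp(-qT) = 1.00000000
C = S_0 * exp(-qT) * N(d1) - K * exp(-rT) * N(d2)
N(d1) = 0.48050595; N(d2) = 0.34368115
C = 1.0400 * 1.00000000 * 0.48050595 - 1.1700 * 0.96271294 * 0.34368115 = 0.1126


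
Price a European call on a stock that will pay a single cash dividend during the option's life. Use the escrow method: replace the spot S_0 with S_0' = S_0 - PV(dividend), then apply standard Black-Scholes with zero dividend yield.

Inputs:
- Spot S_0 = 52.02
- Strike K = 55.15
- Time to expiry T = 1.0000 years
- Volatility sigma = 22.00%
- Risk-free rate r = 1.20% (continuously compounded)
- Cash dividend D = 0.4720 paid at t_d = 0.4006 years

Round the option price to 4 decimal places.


Answer: Price = 3.3196

Derivation:
PV(D) = D * exp(-r * t_d) = 0.4720 * 0.99520434 = 0.46973645
S_0' = S_0 - PV(D) = 52.0200 - 0.46973645 = 51.55026355
d1 = (ln(S_0'/K) + (r + sigma^2/2)*T) / (sigma*sqrt(T)) = -0.14227010
d2 = d1 - sigma*sqrt(T) = -0.36227010
exp(-rT) = 0.98807171
N(d1) = 0.44343333; N(d2) = 0.35857510
C = S_0' * N(d1) - K * exp(-rT) * N(d2) = 51.55026355 * 0.44343333 - 55.1500 * 0.98807171 * 0.35857510 = 3.3196


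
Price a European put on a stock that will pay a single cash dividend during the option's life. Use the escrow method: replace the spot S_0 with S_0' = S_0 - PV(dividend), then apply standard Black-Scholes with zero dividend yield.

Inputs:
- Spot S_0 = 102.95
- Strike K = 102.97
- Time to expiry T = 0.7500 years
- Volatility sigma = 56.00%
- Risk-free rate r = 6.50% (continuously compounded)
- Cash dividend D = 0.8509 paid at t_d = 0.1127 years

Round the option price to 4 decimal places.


PV(D) = D * exp(-r * t_d) = 0.8509 * 0.99270127 = 0.84468951
S_0' = S_0 - PV(D) = 102.9500 - 0.84468951 = 102.10531049
d1 = (ln(S_0'/K) + (r + sigma^2/2)*T) / (sigma*sqrt(T)) = 0.32561947
d2 = d1 - sigma*sqrt(T) = -0.15935475
exp(-rT) = 0.95241920
N(-d1) = 0.37235614; N(-d2) = 0.56330531
P = K * exp(-rT) * N(-d2) - S_0' * N(-d1) = 102.9700 * 0.95241920 * 0.56330531 - 102.10531049 * 0.37235614 = 17.2242

Answer: Price = 17.2242


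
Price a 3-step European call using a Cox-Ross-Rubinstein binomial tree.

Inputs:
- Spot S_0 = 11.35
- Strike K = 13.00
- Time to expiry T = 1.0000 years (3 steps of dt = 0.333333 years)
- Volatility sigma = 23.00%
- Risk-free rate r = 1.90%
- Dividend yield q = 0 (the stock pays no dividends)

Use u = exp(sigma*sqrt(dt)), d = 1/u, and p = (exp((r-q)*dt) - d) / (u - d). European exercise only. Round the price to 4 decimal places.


dt = T/N = 0.333333
u = exp(sigma*sqrt(dt)) = 1.142011; d = 1/u = 0.875648
p = (exp((r-q)*dt) - d) / (u - d) = 0.490704
Discount per step: exp(-r*dt) = 0.993687
Stock lattice S(k, i) with i counting down-moves:
  k=0: S(0,0) = 11.3500
  k=1: S(1,0) = 12.9618; S(1,1) = 9.9386
  k=2: S(2,0) = 14.8025; S(2,1) = 11.3500; S(2,2) = 8.7027
  k=3: S(3,0) = 16.9047; S(3,1) = 12.9618; S(3,2) = 9.9386; S(3,3) = 7.6205
Terminal payoffs V(N, i) = max(S_T - K, 0):
  V(3,0) = 3.904662; V(3,1) = 0.000000; V(3,2) = 0.000000; V(3,3) = 0.000000
Backward induction: V(k, i) = exp(-r*dt) * [p * V(k+1, i) + (1-p) * V(k+1, i+1)].
  V(2,0) = exp(-r*dt) * [p*3.904662 + (1-p)*0.000000] = 1.903935
  V(2,1) = exp(-r*dt) * [p*0.000000 + (1-p)*0.000000] = 0.000000
  V(2,2) = exp(-r*dt) * [p*0.000000 + (1-p)*0.000000] = 0.000000
  V(1,0) = exp(-r*dt) * [p*1.903935 + (1-p)*0.000000] = 0.928370
  V(1,1) = exp(-r*dt) * [p*0.000000 + (1-p)*0.000000] = 0.000000
  V(0,0) = exp(-r*dt) * [p*0.928370 + (1-p)*0.000000] = 0.452678

Answer: Price = V(0,0) = 0.4527


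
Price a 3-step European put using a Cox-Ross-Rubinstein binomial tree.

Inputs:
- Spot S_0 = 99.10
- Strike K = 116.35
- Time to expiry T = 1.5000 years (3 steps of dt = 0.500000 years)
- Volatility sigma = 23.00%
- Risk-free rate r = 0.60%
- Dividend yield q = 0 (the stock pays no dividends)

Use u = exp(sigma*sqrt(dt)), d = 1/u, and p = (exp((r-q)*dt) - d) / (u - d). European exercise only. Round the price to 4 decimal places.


Answer: Price = V(0,0) = 20.8921

Derivation:
dt = T/N = 0.500000
u = exp(sigma*sqrt(dt)) = 1.176607; d = 1/u = 0.849902
p = (exp((r-q)*dt) - d) / (u - d) = 0.468627
Discount per step: exp(-r*dt) = 0.997004
Stock lattice S(k, i) with i counting down-moves:
  k=0: S(0,0) = 99.1000
  k=1: S(1,0) = 116.6017; S(1,1) = 84.2253
  k=2: S(2,0) = 137.1944; S(2,1) = 99.1000; S(2,2) = 71.5832
  k=3: S(3,0) = 161.4238; S(3,1) = 116.6017; S(3,2) = 84.2253; S(3,3) = 60.8387
Terminal payoffs V(N, i) = max(K - S_T, 0):
  V(3,0) = 0.000000; V(3,1) = 0.000000; V(3,2) = 32.124740; V(3,3) = 55.511321
Backward induction: V(k, i) = exp(-r*dt) * [p * V(k+1, i) + (1-p) * V(k+1, i+1)].
  V(2,0) = exp(-r*dt) * [p*0.000000 + (1-p)*0.000000] = 0.000000
  V(2,1) = exp(-r*dt) * [p*0.000000 + (1-p)*32.124740] = 17.019081
  V(2,2) = exp(-r*dt) * [p*32.124740 + (1-p)*55.511321] = 44.418279
  V(1,0) = exp(-r*dt) * [p*0.000000 + (1-p)*17.019081] = 9.016388
  V(1,1) = exp(-r*dt) * [p*17.019081 + (1-p)*44.418279] = 31.483679
  V(0,0) = exp(-r*dt) * [p*9.016388 + (1-p)*31.483679] = 20.892127


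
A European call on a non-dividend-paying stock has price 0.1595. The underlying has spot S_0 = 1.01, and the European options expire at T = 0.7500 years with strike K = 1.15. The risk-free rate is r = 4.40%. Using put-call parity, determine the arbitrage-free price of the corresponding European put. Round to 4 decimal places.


Answer: Put price = 0.2622

Derivation:
Put-call parity: C - P = S_0 * exp(-qT) - K * exp(-rT).
S_0 * exp(-qT) = 1.0100 * 1.00000000 = 1.01000000
K * exp(-rT) = 1.1500 * 0.96753856 = 1.11266934
P = C - S*exp(-qT) + K*exp(-rT)
P = 0.1595 - 1.01000000 + 1.11266934 = 0.2622


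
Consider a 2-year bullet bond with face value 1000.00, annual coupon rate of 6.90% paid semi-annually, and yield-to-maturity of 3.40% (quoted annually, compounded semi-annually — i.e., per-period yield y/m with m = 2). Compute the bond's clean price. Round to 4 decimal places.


Coupon per period c = face * coupon_rate / m = 34.500000
Periods per year m = 2; per-period yield y/m = 0.017000
Number of cashflows N = 4
Cashflows (t years, CF_t, discount factor 1/(1+y/m)^(m*t), PV):
  t = 0.5000: CF_t = 34.500000, DF = 0.983284, PV = 33.923304
  t = 1.0000: CF_t = 34.500000, DF = 0.966848, PV = 33.356248
  t = 1.5000: CF_t = 34.500000, DF = 0.950686, PV = 32.798670
  t = 2.0000: CF_t = 1034.500000, DF = 0.934795, PV = 967.044999
Price P = sum_t PV_t = 1067.123221

Answer: Price = 1067.1232


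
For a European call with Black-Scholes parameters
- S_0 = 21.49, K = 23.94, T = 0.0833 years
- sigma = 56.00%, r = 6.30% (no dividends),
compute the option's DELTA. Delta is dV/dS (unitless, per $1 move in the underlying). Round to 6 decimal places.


Answer: Delta = 0.289550

Derivation:
d1 = -0.5546990794; d2 = -0.7163248199
phi(d1) = 0.3420548866; exp(-qT) = 1.0000000000; exp(-rT) = 0.9947658462
N(d1) = 0.2895502530
Delta = exp(-qT) * N(d1) = 1.0000000000 * 0.2895502530 = 0.289550


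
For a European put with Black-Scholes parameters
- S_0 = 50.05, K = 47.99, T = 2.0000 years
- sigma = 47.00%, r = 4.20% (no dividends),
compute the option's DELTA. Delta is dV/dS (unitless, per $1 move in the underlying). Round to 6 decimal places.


Answer: Delta = -0.300853

Derivation:
d1 = 0.5219498925; d2 = -0.1427304819
phi(d1) = 0.3481386781; exp(-qT) = 1.0000000000; exp(-rT) = 0.9194312561
N(-d1) = 0.3008526094
Delta = -exp(-qT) * N(-d1) = -1.0000000000 * 0.3008526094 = -0.300853


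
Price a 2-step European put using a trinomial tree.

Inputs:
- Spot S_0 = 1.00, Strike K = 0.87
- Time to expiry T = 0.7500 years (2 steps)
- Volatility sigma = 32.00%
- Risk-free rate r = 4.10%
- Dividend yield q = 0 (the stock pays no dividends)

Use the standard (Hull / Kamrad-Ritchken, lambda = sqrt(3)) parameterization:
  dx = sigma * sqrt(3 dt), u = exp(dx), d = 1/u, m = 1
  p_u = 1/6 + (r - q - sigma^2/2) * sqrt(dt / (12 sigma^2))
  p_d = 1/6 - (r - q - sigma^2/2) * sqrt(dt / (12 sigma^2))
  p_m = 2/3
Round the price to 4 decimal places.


dt = T/N = 0.375000; dx = sigma*sqrt(3*dt) = 0.339411
u = exp(dx) = 1.404121; d = 1/u = 0.712189
p_u = 0.161032, p_m = 0.666667, p_d = 0.172301
Discount per step: exp(-r*dt) = 0.984743
Stock lattice S(k, j) with j the centered position index:
  k=0: S(0,+0) = 1.0000
  k=1: S(1,-1) = 0.7122; S(1,+0) = 1.0000; S(1,+1) = 1.4041
  k=2: S(2,-2) = 0.5072; S(2,-1) = 0.7122; S(2,+0) = 1.0000; S(2,+1) = 1.4041; S(2,+2) = 1.9716
Terminal payoffs V(N, j) = max(K - S_T, 0):
  V(2,-2) = 0.362786; V(2,-1) = 0.157811; V(2,+0) = 0.000000; V(2,+1) = 0.000000; V(2,+2) = 0.000000
Backward induction: V(k, j) = exp(-r*dt) * [p_u * V(k+1, j+1) + p_m * V(k+1, j) + p_d * V(k+1, j-1)]
  V(1,-1) = exp(-r*dt) * [p_u*0.000000 + p_m*0.157811 + p_d*0.362786] = 0.165157
  V(1,+0) = exp(-r*dt) * [p_u*0.000000 + p_m*0.000000 + p_d*0.157811] = 0.026776
  V(1,+1) = exp(-r*dt) * [p_u*0.000000 + p_m*0.000000 + p_d*0.000000] = 0.000000
  V(0,+0) = exp(-r*dt) * [p_u*0.000000 + p_m*0.026776 + p_d*0.165157] = 0.045601

Answer: Price = V(0,0) = 0.0456


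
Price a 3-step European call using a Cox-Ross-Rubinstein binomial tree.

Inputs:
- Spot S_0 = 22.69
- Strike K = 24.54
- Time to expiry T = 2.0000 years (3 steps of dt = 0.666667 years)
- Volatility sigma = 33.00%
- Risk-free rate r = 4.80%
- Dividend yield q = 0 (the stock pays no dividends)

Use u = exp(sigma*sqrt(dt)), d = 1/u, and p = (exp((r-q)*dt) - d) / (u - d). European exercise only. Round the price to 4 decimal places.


dt = T/N = 0.666667
u = exp(sigma*sqrt(dt)) = 1.309236; d = 1/u = 0.763804
p = (exp((r-q)*dt) - d) / (u - d) = 0.492662
Discount per step: exp(-r*dt) = 0.968507
Stock lattice S(k, i) with i counting down-moves:
  k=0: S(0,0) = 22.6900
  k=1: S(1,0) = 29.7066; S(1,1) = 17.3307
  k=2: S(2,0) = 38.8929; S(2,1) = 22.6900; S(2,2) = 13.2373
  k=3: S(3,0) = 50.9200; S(3,1) = 29.7066; S(3,2) = 17.3307; S(3,3) = 10.1107
Terminal payoffs V(N, i) = max(S_T - K, 0):
  V(3,0) = 26.380007; V(3,1) = 5.166568; V(3,2) = 0.000000; V(3,3) = 0.000000
Backward induction: V(k, i) = exp(-r*dt) * [p * V(k+1, i) + (1-p) * V(k+1, i+1)].
  V(2,0) = exp(-r*dt) * [p*26.380007 + (1-p)*5.166568] = 15.125761
  V(2,1) = exp(-r*dt) * [p*5.166568 + (1-p)*0.000000] = 2.465207
  V(2,2) = exp(-r*dt) * [p*0.000000 + (1-p)*0.000000] = 0.000000
  V(1,0) = exp(-r*dt) * [p*15.125761 + (1-p)*2.465207] = 8.428501
  V(1,1) = exp(-r*dt) * [p*2.465207 + (1-p)*0.000000] = 1.176263
  V(0,0) = exp(-r*dt) * [p*8.428501 + (1-p)*1.176263] = 4.599594

Answer: Price = V(0,0) = 4.5996


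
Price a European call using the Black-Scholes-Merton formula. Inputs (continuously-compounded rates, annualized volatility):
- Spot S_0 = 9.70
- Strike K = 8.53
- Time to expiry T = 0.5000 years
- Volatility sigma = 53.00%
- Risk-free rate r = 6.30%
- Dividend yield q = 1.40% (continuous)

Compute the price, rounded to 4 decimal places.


d1 = (ln(S/K) + (r - q + 0.5*sigma^2) * T) / (sigma * sqrt(T)) = 0.59573486
d2 = d1 - sigma * sqrt(T) = 0.22096826
exp(-rT) = 0.96899096; exp(-qT) = 0.99302444
C = S_0 * exp(-qT) * N(d1) - K * exp(-rT) * N(d2)
N(d1) = 0.72432382; N(d2) = 0.58744143
C = 9.7000 * 0.99302444 * 0.72432382 - 8.5300 * 0.96899096 * 0.58744143 = 2.1214

Answer: Price = 2.1214


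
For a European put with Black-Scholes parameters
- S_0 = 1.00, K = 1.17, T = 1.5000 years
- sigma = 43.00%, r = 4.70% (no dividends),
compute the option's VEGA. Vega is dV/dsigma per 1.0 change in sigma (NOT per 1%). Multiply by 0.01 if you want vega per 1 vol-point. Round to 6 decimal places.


Answer: Vega = 0.486211

Derivation:
d1 = 0.0990642982; d2 = -0.4275759965
phi(d1) = 0.3969895183; exp(-qT) = 1.0000000000; exp(-rT) = 0.9319277395
Vega = S * exp(-qT) * phi(d1) * sqrt(T) = 1.0000 * 1.0000000000 * 0.3969895183 * 1.2247448714 = 0.486211


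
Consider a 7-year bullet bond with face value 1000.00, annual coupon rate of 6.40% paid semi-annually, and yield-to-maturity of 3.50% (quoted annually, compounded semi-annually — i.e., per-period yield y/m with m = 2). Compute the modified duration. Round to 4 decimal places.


Answer: Modified duration = 5.7648

Derivation:
Coupon per period c = face * coupon_rate / m = 32.000000
Periods per year m = 2; per-period yield y/m = 0.017500
Number of cashflows N = 14
Cashflows (t years, CF_t, discount factor 1/(1+y/m)^(m*t), PV):
  t = 0.5000: CF_t = 32.000000, DF = 0.982801, PV = 31.449631
  t = 1.0000: CF_t = 32.000000, DF = 0.965898, PV = 30.908729
  t = 1.5000: CF_t = 32.000000, DF = 0.949285, PV = 30.377129
  t = 2.0000: CF_t = 32.000000, DF = 0.932959, PV = 29.854672
  t = 2.5000: CF_t = 32.000000, DF = 0.916913, PV = 29.341201
  t = 3.0000: CF_t = 32.000000, DF = 0.901143, PV = 28.836561
  t = 3.5000: CF_t = 32.000000, DF = 0.885644, PV = 28.340601
  t = 4.0000: CF_t = 32.000000, DF = 0.870412, PV = 27.853170
  t = 4.5000: CF_t = 32.000000, DF = 0.855441, PV = 27.374123
  t = 5.0000: CF_t = 32.000000, DF = 0.840729, PV = 26.903315
  t = 5.5000: CF_t = 32.000000, DF = 0.826269, PV = 26.440605
  t = 6.0000: CF_t = 32.000000, DF = 0.812058, PV = 25.985852
  t = 6.5000: CF_t = 32.000000, DF = 0.798091, PV = 25.538921
  t = 7.0000: CF_t = 1032.000000, DF = 0.784365, PV = 809.464574
Price P = sum_t PV_t = 1178.669085
First compute Macaulay numerator sum_t t * PV_t:
  t * PV_t at t = 0.5000: 15.724816
  t * PV_t at t = 1.0000: 30.908729
  t * PV_t at t = 1.5000: 45.565693
  t * PV_t at t = 2.0000: 59.709344
  t * PV_t at t = 2.5000: 73.353003
  t * PV_t at t = 3.0000: 86.509684
  t * PV_t at t = 3.5000: 99.192103
  t * PV_t at t = 4.0000: 111.412681
  t * PV_t at t = 4.5000: 123.183554
  t * PV_t at t = 5.0000: 134.516576
  t * PV_t at t = 5.5000: 145.423325
  t * PV_t at t = 6.0000: 155.915113
  t * PV_t at t = 6.5000: 166.002987
  t * PV_t at t = 7.0000: 5666.252018
Macaulay duration D = 6913.669627 / 1178.669085 = 5.865658
Modified duration = D / (1 + y/m) = 5.865658 / (1 + 0.017500) = 5.764774


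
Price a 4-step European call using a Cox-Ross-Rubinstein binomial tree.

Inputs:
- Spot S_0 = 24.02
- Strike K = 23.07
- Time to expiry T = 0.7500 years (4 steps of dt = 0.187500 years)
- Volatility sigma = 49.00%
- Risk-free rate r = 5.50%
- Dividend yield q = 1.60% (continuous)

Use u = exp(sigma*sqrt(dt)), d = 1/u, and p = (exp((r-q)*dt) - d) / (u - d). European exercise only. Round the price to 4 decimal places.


Answer: Price = V(0,0) = 4.6217

Derivation:
dt = T/N = 0.187500
u = exp(sigma*sqrt(dt)) = 1.236366; d = 1/u = 0.808822
p = (exp((r-q)*dt) - d) / (u - d) = 0.464320
Discount per step: exp(-r*dt) = 0.989740
Stock lattice S(k, i) with i counting down-moves:
  k=0: S(0,0) = 24.0200
  k=1: S(1,0) = 29.6975; S(1,1) = 19.4279
  k=2: S(2,0) = 36.7170; S(2,1) = 24.0200; S(2,2) = 15.7137
  k=3: S(3,0) = 45.3956; S(3,1) = 29.6975; S(3,2) = 19.4279; S(3,3) = 12.7096
  k=4: S(4,0) = 56.1256; S(4,1) = 36.7170; S(4,2) = 24.0200; S(4,3) = 15.7137; S(4,4) = 10.2798
Terminal payoffs V(N, i) = max(S_T - K, 0):
  V(4,0) = 33.055582; V(4,1) = 13.646978; V(4,2) = 0.950000; V(4,3) = 0.000000; V(4,4) = 0.000000
Backward induction: V(k, i) = exp(-r*dt) * [p * V(k+1, i) + (1-p) * V(k+1, i+1)].
  V(3,0) = exp(-r*dt) * [p*33.055582 + (1-p)*13.646978] = 22.426318
  V(3,1) = exp(-r*dt) * [p*13.646978 + (1-p)*0.950000] = 6.775233
  V(3,2) = exp(-r*dt) * [p*0.950000 + (1-p)*0.000000] = 0.436579
  V(3,3) = exp(-r*dt) * [p*0.000000 + (1-p)*0.000000] = 0.000000
  V(2,0) = exp(-r*dt) * [p*22.426318 + (1-p)*6.775233] = 13.898281
  V(2,1) = exp(-r*dt) * [p*6.775233 + (1-p)*0.436579] = 3.345070
  V(2,2) = exp(-r*dt) * [p*0.436579 + (1-p)*0.000000] = 0.200633
  V(1,0) = exp(-r*dt) * [p*13.898281 + (1-p)*3.345070] = 8.160549
  V(1,1) = exp(-r*dt) * [p*3.345070 + (1-p)*0.200633] = 1.643621
  V(0,0) = exp(-r*dt) * [p*8.160549 + (1-p)*1.643621] = 4.621655
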